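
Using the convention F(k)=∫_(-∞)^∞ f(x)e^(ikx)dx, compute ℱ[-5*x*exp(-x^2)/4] -5*I*sqrt(pi)*k*exp(-k^2/4)/8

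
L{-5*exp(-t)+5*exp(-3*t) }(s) 5/(s+3) - 5/(s+1) 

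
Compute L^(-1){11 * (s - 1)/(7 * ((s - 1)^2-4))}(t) 11 * exp(t) * cosh(2 * t)/7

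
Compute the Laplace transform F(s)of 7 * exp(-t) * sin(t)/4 7/(4 * ((s+1)^2+1))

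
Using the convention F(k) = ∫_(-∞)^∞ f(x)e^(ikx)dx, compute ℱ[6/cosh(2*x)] 3*pi/cosh(pi*k/4)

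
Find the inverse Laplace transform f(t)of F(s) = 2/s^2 2*t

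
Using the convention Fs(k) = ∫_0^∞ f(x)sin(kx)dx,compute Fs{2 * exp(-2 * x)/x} 2 * atan(k/2)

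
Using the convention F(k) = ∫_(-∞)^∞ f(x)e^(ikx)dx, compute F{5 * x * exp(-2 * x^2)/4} 5 * sqrt(2) * I * sqrt(pi) * k * exp(-k^2/8)/32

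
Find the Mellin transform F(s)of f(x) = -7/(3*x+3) -7*pi*csc(pi*s)/3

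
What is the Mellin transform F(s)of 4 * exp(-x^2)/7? 2 * gamma(s/2)/7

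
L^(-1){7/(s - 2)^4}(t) 7 * t^3 * exp(2 * t)/6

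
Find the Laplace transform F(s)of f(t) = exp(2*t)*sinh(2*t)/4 1/(2*s*(s - 4))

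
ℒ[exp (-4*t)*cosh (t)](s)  (s+4)/ ( (s+4)^2 - 1)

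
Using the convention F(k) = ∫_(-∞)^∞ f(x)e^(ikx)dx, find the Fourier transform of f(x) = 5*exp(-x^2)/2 5*sqrt(pi)*exp(-k^2/4)/2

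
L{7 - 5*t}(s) 7/s - 5/s^2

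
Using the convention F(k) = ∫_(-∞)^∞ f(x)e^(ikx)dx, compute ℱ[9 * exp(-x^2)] 9 * sqrt(pi) * exp(-k^2/4)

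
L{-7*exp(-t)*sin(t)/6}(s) -7/(6*(s + 1)^2 + 6)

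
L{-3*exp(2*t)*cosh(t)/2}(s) 3*(2 - s)/(2*((s - 2)^2-1))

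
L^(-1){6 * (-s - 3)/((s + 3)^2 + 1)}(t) -6 * exp(-3 * t) * cos(t)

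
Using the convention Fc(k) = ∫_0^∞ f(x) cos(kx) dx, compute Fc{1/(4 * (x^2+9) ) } pi * exp(-3 * k) /24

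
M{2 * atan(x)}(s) -pi * sec(pi * s/2)/s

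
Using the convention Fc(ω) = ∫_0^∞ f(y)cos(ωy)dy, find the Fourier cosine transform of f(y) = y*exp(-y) (1 - ω^2)/(ω^2 + 1)^2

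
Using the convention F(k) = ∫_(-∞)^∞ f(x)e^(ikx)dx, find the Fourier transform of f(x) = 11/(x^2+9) 11 * pi * exp(-3 * Abs(k))/3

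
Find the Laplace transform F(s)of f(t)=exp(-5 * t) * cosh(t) (s + 5)/((s + 5)^2 - 1)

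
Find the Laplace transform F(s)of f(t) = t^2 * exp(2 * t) 2/(s - 2)^3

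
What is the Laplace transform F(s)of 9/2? 9/(2 * s)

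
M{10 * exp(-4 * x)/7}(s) 10 * gamma(s)/(7 * 2^(2 * s))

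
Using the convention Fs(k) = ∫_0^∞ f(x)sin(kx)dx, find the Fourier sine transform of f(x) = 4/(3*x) 2*pi/3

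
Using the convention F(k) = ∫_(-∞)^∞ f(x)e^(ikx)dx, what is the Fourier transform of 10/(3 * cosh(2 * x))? 5 * pi/(3 * cosh(pi * k/4))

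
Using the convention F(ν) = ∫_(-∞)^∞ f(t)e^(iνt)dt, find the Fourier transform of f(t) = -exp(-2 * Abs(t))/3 -4/(3 * ν^2 + 12)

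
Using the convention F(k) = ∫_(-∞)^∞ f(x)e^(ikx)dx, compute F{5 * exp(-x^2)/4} 5 * sqrt(pi) * exp(-k^2/4)/4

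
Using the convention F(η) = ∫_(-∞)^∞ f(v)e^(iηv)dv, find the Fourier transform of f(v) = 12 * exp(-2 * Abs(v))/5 48/(5 * (η^2+4))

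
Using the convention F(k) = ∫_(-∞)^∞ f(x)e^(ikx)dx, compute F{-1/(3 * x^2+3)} -pi * exp(-Abs(k))/3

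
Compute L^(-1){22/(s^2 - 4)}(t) 11 * sinh(2 * t)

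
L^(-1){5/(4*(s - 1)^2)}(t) 5*t*exp(t)/4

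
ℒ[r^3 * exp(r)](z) 6/(z - 1)^4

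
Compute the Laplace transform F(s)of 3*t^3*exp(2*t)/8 9/(4*(s - 2)^4)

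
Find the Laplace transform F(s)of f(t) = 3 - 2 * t 3/s - 2/s^2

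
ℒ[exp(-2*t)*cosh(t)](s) (s+2)/((s+2)^2 - 1)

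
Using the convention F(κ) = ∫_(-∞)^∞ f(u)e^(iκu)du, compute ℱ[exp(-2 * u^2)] sqrt(2) * sqrt(pi) * exp(-κ^2/8)/2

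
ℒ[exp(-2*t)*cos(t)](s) (s + 2)/((s + 2)^2 + 1)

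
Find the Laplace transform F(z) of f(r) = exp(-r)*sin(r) 1/((z + 1) ^2 + 1) 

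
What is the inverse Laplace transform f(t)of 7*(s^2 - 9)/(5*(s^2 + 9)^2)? 7*t*cos(3*t)/5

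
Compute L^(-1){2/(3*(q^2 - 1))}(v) 2*sinh(v)/3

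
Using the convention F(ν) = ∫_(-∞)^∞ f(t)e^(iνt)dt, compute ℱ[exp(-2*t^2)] sqrt(2)*sqrt(pi)*exp(-ν^2/8)/2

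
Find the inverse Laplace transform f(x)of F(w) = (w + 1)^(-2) x * exp(-x)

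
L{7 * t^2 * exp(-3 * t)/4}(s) 7/(2 * (s + 3)^3)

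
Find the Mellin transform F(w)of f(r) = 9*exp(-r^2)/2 9*gamma(w/2)/4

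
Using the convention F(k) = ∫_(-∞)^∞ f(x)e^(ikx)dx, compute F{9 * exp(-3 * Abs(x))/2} 27/(k^2+9)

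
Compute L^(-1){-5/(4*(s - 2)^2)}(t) -5*t*exp(2*t)/4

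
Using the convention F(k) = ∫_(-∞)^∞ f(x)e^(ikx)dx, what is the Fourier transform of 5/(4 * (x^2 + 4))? 5 * pi * exp(-2 * Abs(k))/8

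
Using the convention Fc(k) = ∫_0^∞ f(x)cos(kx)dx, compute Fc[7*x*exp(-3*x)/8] 7*(9 - k^2)/(8*(k^2+9)^2)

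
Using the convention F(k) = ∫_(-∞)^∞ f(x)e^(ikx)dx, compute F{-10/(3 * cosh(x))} -10 * pi/(3 * cosh(pi * k/2))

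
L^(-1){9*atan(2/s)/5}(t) 9*sin(2*t)/(5*t)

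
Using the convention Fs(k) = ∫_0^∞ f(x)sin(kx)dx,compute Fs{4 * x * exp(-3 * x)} 24 * k/(k^2+9)^2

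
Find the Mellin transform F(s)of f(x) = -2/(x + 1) -2 * pi * csc(pi * s)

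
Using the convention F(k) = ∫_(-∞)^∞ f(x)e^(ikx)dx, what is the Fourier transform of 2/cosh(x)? 2*pi/cosh(pi*k/2)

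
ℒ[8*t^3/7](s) 48/ (7*s^4)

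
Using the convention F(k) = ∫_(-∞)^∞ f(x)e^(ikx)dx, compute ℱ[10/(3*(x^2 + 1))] 10*pi*exp(-Abs(k))/3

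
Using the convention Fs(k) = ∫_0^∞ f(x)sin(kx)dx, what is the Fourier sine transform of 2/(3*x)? pi/3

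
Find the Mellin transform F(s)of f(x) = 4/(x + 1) 4*pi*csc(pi*s)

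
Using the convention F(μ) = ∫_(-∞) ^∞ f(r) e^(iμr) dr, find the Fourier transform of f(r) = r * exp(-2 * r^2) sqrt(2) * I * sqrt(pi) * μ * exp(-μ^2/8) /8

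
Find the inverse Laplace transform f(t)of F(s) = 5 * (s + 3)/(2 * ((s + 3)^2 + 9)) 5 * exp(-3 * t) * cos(3 * t)/2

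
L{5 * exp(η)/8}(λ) 5/(8 * (λ - 1))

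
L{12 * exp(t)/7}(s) 12/(7 * (s - 1))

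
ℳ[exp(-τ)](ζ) gamma(ζ)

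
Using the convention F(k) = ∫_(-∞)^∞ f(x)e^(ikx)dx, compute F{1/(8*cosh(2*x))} pi/(16*cosh(pi*k/4))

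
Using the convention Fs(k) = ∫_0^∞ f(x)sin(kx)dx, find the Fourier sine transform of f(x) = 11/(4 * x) 11 * pi/8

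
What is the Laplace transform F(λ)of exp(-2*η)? 1/(λ + 2)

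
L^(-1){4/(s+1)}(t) 4*exp(-t)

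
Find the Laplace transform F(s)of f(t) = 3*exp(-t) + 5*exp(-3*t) 5/(s + 3) + 3/(s + 1)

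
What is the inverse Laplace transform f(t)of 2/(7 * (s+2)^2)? 2 * t * exp(-2 * t)/7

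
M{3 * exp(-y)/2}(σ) 3 * gamma(σ)/2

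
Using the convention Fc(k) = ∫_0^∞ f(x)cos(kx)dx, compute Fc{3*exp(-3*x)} 9/(k^2+9)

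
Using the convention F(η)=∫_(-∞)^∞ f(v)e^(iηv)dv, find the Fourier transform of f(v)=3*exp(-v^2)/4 3*sqrt(pi)*exp(-η^2/4)/4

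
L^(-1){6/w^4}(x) x^3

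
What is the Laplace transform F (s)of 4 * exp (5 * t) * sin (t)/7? 4/ (7 * ( (s - 5)^2 + 1))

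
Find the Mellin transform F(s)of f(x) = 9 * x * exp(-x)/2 9 * gamma(s + 1)/2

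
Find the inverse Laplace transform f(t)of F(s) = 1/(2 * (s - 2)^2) t * exp(2 * t)/2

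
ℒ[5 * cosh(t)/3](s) 5 * s/(3 * (s^2 - 1))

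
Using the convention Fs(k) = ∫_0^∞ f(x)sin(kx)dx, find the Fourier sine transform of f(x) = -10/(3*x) -5*pi/3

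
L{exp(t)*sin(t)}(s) 1/((s - 1)^2 + 1)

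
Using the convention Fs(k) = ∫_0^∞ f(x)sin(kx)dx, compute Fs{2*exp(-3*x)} 2*k/(k^2 + 9)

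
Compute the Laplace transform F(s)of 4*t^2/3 8/(3*s^3)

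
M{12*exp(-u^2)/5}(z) 6*gamma(z/2)/5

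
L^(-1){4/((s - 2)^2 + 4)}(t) 2 * exp(2 * t) * sin(2 * t)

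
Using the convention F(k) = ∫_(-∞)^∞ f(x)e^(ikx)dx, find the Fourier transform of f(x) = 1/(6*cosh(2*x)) pi/(12*cosh(pi*k/4))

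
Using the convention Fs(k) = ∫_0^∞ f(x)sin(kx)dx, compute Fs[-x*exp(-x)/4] -k/(2*(k^2 + 1)^2)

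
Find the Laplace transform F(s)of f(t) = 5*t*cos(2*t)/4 5*(s^2 - 4)/(4*(s^2 + 4)^2)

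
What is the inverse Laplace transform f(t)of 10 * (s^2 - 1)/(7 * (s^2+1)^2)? 10 * t * cos(t)/7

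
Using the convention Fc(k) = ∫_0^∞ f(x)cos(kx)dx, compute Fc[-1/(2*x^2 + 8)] -pi*exp(-2*k)/8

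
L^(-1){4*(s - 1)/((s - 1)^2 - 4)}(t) 4*exp(t)*cosh(2*t)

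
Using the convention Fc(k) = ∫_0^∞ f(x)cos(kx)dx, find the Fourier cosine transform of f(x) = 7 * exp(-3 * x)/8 21/(8 * (k^2+9))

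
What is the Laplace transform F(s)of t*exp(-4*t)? (s+4)^(-2)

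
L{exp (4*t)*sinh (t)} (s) 1/ ( (s - 4)^2 - 1)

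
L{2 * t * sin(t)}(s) 4 * s/(s^2+1)^2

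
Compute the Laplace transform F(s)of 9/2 9/(2*s)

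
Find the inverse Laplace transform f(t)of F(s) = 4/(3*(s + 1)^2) 4*t*exp(-t)/3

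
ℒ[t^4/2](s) 12/s^5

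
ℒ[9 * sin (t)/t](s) 9 * atan (1/s)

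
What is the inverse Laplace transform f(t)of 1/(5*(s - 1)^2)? t*exp(t)/5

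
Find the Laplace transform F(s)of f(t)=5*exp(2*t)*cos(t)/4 5*(s - 2)/(4*((s - 2)^2 + 1))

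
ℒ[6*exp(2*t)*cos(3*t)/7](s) 6*(s - 2)/(7*((s - 2)^2+9))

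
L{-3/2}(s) -3/(2 * s)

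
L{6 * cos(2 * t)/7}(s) 6 * s/(7 * (s^2 + 4))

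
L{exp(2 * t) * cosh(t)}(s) (s - 2)/((s - 2)^2 - 1)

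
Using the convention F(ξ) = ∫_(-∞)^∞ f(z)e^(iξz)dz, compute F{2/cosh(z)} 2*pi/cosh(pi*ξ/2)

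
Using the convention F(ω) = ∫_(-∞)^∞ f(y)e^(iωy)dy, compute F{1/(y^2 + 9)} pi*exp(-3*Abs(ω))/3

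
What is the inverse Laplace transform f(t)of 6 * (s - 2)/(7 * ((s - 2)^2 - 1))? 6 * exp(2 * t) * cosh(t)/7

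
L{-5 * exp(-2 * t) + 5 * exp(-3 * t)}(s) 5/(s + 3) - 5/(s + 2)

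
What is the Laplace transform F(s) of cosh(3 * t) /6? s/(6 * (s^2 - 9) ) 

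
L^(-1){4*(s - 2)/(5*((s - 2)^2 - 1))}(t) 4*exp(2*t)*cosh(t)/5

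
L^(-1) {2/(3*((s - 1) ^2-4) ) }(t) exp(t)*sinh(2*t) /3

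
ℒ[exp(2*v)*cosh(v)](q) (q - 2)/((q - 2)^2-1)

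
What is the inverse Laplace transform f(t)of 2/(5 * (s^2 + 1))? 2 * sin(t)/5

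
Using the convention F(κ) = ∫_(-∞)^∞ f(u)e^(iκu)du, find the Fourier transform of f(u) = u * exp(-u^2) I * sqrt(pi) * κ * exp(-κ^2/4)/2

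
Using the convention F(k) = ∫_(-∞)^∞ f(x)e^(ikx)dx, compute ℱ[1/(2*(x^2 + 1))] pi*exp(-Abs(k))/2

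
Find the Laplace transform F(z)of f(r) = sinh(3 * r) 3/(z^2-9)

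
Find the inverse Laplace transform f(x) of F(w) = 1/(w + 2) exp(-2*x) 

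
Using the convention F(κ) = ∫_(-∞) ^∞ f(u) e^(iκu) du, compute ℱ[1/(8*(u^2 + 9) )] pi*exp(-3*Abs(κ) ) /24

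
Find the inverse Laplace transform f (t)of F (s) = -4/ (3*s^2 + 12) -2*sin (2*t)/3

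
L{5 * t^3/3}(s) 10/s^4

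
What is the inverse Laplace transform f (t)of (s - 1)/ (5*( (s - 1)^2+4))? exp (t)*cos (2*t)/5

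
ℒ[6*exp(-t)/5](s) 6/(5*(s + 1))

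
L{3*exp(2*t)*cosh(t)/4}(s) 3*(s - 2)/(4*((s - 2)^2 - 1))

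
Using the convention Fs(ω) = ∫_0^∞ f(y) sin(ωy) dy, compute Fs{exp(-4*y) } ω/(ω^2 + 16) 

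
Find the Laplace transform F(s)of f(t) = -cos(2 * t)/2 -s/(2 * s^2 + 8)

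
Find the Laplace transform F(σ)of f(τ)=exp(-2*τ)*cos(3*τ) (σ + 2)/((σ + 2)^2 + 9)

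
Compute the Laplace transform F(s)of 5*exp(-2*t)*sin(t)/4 5/(4*((s + 2)^2 + 1))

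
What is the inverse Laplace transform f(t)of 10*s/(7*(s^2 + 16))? 10*cos(4*t)/7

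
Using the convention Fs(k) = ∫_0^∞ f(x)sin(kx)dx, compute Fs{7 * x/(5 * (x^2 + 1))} 7 * pi * exp(-k)/10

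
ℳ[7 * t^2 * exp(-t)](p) 7 * gamma(p + 2)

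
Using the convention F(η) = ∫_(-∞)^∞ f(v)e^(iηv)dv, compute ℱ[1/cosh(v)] pi/cosh(pi*η/2)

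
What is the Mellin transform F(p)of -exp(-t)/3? -gamma(p)/3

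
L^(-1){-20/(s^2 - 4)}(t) -10 * sinh(2 * t)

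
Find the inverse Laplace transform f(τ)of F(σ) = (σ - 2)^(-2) τ * exp(2 * τ)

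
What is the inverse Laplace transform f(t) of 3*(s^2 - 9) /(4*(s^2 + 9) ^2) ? 3*t*cos(3*t) /4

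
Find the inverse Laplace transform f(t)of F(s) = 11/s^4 11*t^3/6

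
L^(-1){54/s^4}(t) 9*t^3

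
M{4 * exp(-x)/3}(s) 4 * gamma(s)/3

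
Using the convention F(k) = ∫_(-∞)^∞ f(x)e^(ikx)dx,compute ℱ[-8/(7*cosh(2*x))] -4*pi/(7*cosh(pi*k/4))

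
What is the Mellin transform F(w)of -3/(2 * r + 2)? -3 * pi * csc(pi * w)/2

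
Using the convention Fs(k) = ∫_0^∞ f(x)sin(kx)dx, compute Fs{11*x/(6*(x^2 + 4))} 11*pi*exp(-2*k)/12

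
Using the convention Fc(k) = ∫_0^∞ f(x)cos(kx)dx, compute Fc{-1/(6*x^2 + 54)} -pi*exp(-3*k)/36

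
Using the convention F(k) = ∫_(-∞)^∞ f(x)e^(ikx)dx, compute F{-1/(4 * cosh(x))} -pi/(4 * cosh(pi * k/2))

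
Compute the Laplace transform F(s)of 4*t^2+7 7/s+8/s^3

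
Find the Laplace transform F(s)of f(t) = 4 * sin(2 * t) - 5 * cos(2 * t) 8/(s^2+4) - 5 * s/(s^2+4)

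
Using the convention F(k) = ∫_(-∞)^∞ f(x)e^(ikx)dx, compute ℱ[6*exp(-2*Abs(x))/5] 24/(5*(k^2+4))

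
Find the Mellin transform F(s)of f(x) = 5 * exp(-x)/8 5 * gamma(s)/8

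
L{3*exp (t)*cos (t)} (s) 3*(s - 1)/ ( (s - 1)^2+1)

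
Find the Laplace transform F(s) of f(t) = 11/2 11/(2*s) 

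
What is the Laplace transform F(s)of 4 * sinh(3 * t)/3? 4/(s^2 - 9)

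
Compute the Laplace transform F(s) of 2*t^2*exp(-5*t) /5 4/(5*(s + 5) ^3) 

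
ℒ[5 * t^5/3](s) 200/s^6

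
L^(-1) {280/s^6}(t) 7*t^5/3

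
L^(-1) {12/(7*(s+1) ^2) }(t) 12*t*exp(-t) /7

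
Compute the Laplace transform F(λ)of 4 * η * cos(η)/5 4 * (λ^2-1)/(5 * (λ^2 + 1)^2)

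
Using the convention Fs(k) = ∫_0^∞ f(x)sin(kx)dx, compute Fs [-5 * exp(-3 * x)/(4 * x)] -5 * atan(k/3)/4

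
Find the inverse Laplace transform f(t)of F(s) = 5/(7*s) 5/7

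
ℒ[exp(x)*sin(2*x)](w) 2/((w - 1) ^2 + 4) 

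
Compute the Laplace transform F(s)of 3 3/s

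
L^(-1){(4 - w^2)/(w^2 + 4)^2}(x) -x*cos(2*x)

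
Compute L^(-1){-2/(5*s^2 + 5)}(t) -2*sin(t)/5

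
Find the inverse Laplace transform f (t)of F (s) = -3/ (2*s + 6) -3*exp (-3*t)/2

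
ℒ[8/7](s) 8/(7 * s)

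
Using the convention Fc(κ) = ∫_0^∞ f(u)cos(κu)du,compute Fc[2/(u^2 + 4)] pi*exp(-2*κ)/2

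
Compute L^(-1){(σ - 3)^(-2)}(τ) τ * exp(3 * τ)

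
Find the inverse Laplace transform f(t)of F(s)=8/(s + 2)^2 8 * t * exp(-2 * t)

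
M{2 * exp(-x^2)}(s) gamma(s/2)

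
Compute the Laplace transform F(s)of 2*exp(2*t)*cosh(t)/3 2*(s - 2)/(3*((s - 2)^2-1))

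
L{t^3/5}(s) 6/(5*s^4)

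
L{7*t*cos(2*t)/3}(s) 7*(s^2 - 4)/(3*(s^2 + 4)^2)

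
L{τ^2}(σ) 2/σ^3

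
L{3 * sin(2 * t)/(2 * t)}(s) 3 * atan(2/s)/2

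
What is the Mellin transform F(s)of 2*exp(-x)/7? 2*gamma(s)/7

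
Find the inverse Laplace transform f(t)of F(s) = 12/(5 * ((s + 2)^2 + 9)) 4 * exp(-2 * t) * sin(3 * t)/5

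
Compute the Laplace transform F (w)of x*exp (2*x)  (w - 2)^ (-2)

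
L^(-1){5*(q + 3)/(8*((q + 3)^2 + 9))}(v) 5*exp(-3*v)*cos(3*v)/8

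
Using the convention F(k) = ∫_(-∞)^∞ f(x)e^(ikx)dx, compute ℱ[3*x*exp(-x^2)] 3*I*sqrt(pi)*k*exp(-k^2/4)/2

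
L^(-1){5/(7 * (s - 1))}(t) 5 * exp(t)/7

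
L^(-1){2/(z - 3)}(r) 2 * exp(3 * r)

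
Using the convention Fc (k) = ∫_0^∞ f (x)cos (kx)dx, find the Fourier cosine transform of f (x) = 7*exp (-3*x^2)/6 7*sqrt (3)*sqrt (pi)*exp (-k^2/12)/36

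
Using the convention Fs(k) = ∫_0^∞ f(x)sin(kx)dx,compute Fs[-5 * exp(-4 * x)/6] -5 * k/(6 * k^2 + 96)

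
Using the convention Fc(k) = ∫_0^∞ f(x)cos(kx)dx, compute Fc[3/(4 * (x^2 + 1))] 3 * pi * exp(-k)/8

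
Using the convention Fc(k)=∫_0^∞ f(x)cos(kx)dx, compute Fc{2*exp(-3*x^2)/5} sqrt(3)*sqrt(pi)*exp(-k^2/12)/15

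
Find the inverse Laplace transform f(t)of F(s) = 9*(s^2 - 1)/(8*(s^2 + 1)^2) 9*t*cos(t)/8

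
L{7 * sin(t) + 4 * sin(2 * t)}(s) 7/(s^2 + 1) + 8/(s^2 + 4)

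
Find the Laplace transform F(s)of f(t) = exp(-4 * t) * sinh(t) 1/((s+4)^2 - 1)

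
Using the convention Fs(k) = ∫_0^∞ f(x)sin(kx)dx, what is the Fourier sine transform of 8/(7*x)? 4*pi/7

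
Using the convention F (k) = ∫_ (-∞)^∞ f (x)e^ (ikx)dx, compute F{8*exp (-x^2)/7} 8*sqrt (pi)*exp (-k^2/4)/7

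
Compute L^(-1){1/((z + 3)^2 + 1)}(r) exp(-3 * r) * sin(r)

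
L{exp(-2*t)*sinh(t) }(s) 1/((s + 2) ^2 - 1) 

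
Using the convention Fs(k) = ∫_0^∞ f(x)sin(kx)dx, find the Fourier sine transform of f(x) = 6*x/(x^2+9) 3*pi*exp(-3*k)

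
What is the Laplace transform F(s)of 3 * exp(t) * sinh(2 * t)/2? 3/((s - 1)^2 - 4)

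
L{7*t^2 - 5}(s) 14/s^3 - 5/s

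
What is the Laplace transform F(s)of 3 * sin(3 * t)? 9/(s^2 + 9)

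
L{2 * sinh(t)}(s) 2/(s^2-1)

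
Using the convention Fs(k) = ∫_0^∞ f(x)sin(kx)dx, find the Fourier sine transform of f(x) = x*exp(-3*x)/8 3*k/(4*(k^2 + 9)^2)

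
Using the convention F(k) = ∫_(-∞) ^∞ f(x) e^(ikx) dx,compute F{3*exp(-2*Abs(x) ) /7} 12/(7*(k^2 + 4) ) 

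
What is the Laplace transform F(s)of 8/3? 8/(3*s)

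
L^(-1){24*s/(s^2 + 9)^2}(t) 4*t*sin(3*t)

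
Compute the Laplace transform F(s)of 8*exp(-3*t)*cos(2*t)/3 8*(s + 3)/(3*((s + 3)^2 + 4))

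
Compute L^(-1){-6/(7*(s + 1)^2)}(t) -6*t*exp(-t)/7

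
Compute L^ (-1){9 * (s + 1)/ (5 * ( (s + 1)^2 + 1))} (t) 9 * exp (-t) * cos (t)/5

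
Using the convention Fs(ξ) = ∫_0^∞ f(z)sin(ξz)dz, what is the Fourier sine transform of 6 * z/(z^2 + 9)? 3 * pi * exp(-3 * ξ)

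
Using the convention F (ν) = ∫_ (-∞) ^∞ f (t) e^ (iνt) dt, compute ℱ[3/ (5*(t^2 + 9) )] pi*exp (-3*Abs (ν) ) /5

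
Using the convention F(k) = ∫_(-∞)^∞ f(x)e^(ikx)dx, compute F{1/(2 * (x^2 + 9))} pi * exp(-3 * Abs(k))/6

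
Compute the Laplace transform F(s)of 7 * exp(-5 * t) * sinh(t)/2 7/(2 * ((s + 5)^2-1))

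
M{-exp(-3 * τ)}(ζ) -gamma(ζ)/3^ζ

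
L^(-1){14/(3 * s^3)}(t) 7 * t^2/3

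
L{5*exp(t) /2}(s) 5/(2*(s - 1) ) 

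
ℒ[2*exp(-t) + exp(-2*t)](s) 1/(s + 2) + 2/(s + 1)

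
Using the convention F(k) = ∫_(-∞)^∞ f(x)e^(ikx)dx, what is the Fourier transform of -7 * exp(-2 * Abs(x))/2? -14/(k^2 + 4)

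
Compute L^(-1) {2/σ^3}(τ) τ^2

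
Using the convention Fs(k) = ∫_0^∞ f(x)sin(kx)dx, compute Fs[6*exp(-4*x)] 6*k/(k^2 + 16)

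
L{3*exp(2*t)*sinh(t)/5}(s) 3/(5*((s - 2)^2 - 1))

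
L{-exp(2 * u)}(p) -1/(p - 2)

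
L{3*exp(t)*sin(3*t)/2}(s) 9/(2*((s - 1)^2+9))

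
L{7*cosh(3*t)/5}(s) 7*s/(5*(s^2 - 9))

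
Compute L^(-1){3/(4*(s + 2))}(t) 3*exp(-2*t)/4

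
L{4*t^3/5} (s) 24/ (5*s^4)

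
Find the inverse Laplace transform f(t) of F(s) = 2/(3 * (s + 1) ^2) 2 * t * exp(-t) /3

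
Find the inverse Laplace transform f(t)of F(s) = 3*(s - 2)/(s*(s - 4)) 3*exp(2*t)*cosh(2*t)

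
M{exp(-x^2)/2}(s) gamma(s/2)/4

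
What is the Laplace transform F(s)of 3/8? 3/(8*s)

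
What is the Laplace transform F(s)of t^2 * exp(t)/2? (s - 1)^(-3)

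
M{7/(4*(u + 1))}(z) 7*pi*csc(pi*z)/4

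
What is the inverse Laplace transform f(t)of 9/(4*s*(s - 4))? 9*exp(2*t)*sinh(2*t)/8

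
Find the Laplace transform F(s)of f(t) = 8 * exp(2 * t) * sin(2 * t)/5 16/(5 * ((s - 2)^2 + 4))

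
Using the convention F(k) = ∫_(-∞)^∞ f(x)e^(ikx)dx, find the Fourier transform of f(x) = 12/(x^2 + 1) 12*pi*exp(-Abs(k))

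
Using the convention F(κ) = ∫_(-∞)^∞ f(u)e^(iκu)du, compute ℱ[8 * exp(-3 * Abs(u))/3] 16/(κ^2 + 9)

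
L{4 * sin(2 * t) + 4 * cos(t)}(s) 8/(s^2 + 4) + 4 * s/(s^2 + 1)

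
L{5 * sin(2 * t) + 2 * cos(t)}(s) 2 * s/(s^2 + 1) + 10/(s^2 + 4)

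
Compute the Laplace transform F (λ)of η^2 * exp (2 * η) 2/ (λ - 2)^3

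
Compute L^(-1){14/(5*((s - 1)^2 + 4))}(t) 7*exp(t)*sin(2*t)/5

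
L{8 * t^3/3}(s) 16/s^4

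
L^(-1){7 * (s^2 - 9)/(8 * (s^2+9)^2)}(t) 7 * t * cos(3 * t)/8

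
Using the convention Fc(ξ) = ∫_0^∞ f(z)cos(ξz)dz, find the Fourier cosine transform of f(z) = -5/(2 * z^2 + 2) -5 * pi * exp(-ξ)/4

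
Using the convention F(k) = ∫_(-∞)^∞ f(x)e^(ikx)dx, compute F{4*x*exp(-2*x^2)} sqrt(2)*I*sqrt(pi)*k*exp(-k^2/8)/2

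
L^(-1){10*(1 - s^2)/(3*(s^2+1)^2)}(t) -10*t*cos(t)/3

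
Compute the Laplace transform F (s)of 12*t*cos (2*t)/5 12*(s^2 - 4)/ (5*(s^2 + 4)^2)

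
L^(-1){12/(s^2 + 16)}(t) 3 * sin(4 * t)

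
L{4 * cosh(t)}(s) 4 * s/(s^2 - 1)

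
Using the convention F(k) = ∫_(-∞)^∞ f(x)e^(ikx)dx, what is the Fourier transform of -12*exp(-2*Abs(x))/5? -48/(5*k^2 + 20)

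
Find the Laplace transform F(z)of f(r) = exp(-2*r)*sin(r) 1/((z + 2)^2 + 1)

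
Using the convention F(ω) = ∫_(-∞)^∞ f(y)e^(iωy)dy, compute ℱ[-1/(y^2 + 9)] -pi*exp(-3*Abs(ω))/3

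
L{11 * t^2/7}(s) 22/(7 * s^3)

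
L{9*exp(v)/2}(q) 9/(2*(q - 1))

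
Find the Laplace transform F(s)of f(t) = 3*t 3/s^2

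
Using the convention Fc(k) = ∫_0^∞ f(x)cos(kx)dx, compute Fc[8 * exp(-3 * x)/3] 8/(k^2 + 9)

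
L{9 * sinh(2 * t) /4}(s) 9/(2 * (s^2 - 4) ) 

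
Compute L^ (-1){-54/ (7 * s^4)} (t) -9 * t^3/7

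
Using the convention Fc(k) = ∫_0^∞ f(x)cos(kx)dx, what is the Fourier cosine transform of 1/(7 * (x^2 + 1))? pi * exp(-k)/14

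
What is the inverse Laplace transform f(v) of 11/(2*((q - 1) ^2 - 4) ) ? 11*exp(v)*sinh(2*v) /4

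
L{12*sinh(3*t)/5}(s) 36/(5*(s^2 - 9))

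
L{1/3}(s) 1/(3 * s)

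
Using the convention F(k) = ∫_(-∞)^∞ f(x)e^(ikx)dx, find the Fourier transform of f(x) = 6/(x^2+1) 6 * pi * exp(-Abs(k))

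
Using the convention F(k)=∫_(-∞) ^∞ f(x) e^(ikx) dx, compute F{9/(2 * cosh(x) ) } 9 * pi/(2 * cosh(pi * k/2) ) 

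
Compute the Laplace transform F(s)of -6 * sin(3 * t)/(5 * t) -6 * atan(3/s)/5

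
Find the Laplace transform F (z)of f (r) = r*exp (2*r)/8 1/ (8*(z - 2)^2)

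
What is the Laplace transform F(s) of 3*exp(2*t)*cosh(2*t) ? 3*(s - 2) /(s*(s - 4) ) 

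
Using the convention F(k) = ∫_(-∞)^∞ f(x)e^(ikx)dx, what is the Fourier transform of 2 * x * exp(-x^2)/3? I * sqrt(pi) * k * exp(-k^2/4)/3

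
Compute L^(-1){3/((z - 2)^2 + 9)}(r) exp(2 * r) * sin(3 * r)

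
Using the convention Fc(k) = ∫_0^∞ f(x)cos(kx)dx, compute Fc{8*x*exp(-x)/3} 8*(1 - k^2)/(3*(k^2 + 1)^2)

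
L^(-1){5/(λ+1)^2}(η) 5 * η * exp(-η)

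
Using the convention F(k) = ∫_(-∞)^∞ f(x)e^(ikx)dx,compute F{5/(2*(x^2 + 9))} 5*pi*exp(-3*Abs(k))/6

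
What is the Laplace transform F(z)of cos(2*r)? z/(z^2 + 4)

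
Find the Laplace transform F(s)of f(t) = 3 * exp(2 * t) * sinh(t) 3/((s - 2)^2 - 1)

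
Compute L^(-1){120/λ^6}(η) η^5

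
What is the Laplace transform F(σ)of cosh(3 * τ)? σ/(σ^2-9)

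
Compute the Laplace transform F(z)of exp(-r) 1/(z + 1)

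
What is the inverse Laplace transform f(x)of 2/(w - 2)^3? x^2*exp(2*x)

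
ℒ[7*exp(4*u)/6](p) 7/(6*(p - 4))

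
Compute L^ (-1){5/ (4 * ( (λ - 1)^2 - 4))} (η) 5 * exp (η) * sinh (2 * η)/8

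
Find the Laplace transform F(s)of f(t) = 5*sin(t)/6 5/(6*(s^2 + 1))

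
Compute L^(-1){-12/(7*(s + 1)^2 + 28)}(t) -6*exp(-t)*sin(2*t)/7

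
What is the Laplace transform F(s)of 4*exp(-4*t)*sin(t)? 4/((s+4)^2+1)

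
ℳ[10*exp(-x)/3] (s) 10*gamma(s)/3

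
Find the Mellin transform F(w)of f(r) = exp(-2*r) gamma(w)/2^w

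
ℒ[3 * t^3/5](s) 18/(5 * s^4)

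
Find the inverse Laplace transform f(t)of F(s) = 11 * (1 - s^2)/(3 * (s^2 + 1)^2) -11 * t * cos(t)/3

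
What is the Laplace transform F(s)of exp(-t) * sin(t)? 1/((s + 1)^2 + 1)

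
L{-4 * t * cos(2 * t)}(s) 4 * (4 - s^2)/(s^2+4)^2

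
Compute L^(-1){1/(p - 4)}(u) exp(4 * u)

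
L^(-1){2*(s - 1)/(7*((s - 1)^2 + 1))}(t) 2*exp(t)*cos(t)/7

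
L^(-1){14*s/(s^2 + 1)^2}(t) 7*t*sin(t)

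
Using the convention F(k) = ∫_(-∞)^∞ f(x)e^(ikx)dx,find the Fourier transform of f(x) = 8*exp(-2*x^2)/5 4*sqrt(2)*sqrt(pi)*exp(-k^2/8)/5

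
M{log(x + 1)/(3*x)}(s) -pi*csc(pi*s)/(3*s - 3)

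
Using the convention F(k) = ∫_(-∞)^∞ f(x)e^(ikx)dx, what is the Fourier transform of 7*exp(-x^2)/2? 7*sqrt(pi)*exp(-k^2/4)/2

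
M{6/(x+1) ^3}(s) 3 * pi * (s - 2) * (s - 1) /sin(pi * s) 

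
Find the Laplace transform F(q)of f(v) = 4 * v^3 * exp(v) 24/(q - 1)^4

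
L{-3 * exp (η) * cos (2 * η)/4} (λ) 3 * (1 - λ)/ (4 * ( (λ - 1)^2 + 4))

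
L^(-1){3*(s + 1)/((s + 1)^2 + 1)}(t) 3*exp(-t)*cos(t)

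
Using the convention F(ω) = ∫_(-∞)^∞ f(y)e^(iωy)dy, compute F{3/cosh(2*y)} 3*pi/(2*cosh(pi*ω/4))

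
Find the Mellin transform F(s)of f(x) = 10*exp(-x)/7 10*gamma(s)/7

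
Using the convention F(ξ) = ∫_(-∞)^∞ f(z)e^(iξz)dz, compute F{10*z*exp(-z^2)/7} 5*I*sqrt(pi)*ξ*exp(-ξ^2/4)/7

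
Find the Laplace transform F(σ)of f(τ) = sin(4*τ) 4/(σ^2 + 16)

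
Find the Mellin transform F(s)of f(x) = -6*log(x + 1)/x 6*pi*csc(pi*s)/(s - 1)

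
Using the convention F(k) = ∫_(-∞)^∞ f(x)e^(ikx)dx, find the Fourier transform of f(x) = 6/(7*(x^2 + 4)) 3*pi*exp(-2*Abs(k))/7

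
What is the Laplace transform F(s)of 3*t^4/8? 9/s^5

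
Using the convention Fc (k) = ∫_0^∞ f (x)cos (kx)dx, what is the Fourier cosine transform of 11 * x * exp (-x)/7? 11 * (1 - k^2)/ (7 * (k^2 + 1)^2)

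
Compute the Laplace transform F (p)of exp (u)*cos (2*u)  (p - 1)/ ( (p - 1)^2+4)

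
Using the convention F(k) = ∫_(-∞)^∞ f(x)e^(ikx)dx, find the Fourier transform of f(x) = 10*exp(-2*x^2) 5*sqrt(2)*sqrt(pi)*exp(-k^2/8)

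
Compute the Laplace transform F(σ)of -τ -1/σ^2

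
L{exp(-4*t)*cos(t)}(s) (s + 4)/((s + 4)^2 + 1)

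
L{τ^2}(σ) 2/σ^3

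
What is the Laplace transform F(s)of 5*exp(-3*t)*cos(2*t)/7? 5*(s + 3)/(7*((s + 3)^2 + 4))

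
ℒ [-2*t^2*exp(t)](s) -4/(s - 1)^3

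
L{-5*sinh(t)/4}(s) -5/(4*s^2 - 4)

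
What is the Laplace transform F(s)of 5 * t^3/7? 30/(7 * s^4)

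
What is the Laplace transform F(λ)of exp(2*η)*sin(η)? 1/((λ - 2)^2 + 1)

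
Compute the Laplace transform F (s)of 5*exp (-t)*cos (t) 5*(s + 1)/ ( (s + 1)^2 + 1)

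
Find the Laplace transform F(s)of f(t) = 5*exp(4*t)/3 5/(3*(s - 4))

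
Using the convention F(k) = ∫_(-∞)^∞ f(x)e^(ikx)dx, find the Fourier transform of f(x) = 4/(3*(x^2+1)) 4*pi*exp(-Abs(k))/3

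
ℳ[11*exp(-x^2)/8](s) 11*gamma(s/2)/16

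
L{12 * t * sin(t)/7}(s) 24 * s/(7 * (s^2 + 1)^2)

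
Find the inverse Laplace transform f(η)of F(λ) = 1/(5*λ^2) η/5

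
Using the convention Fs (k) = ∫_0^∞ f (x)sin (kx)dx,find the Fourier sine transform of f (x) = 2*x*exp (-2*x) 8*k/ (k^2 + 4)^2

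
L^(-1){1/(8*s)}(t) 1/8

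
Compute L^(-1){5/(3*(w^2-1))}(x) 5*sinh(x)/3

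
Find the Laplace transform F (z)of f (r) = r z^ (-2)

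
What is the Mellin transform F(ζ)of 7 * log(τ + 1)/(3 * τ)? -7 * pi * csc(pi * ζ)/(3 * ζ - 3)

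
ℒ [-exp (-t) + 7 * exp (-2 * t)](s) 7/ (s + 2)-1/ (s + 1)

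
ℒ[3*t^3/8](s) 9/(4*s^4)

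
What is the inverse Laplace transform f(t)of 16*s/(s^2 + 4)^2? 4*t*sin(2*t)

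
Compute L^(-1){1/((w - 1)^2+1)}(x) exp(x)*sin(x)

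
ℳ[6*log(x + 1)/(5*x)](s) -6*pi*csc(pi*s)/(5*s - 5)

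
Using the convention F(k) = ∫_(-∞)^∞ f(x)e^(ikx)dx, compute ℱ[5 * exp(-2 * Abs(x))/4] 5/(k^2 + 4)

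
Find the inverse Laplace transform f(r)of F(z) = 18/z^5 3*r^4/4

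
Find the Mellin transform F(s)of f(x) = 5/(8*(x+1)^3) 5*pi*(s - 2)*(s - 1)/(16*sin(pi*s))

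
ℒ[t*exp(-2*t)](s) (s + 2) ^(-2) 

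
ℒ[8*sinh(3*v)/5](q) 24/(5*(q^2-9))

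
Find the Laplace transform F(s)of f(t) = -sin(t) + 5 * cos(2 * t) 5 * s/(s^2 + 4) - 1/(s^2 + 1)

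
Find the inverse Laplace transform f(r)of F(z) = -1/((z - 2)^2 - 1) -exp(2*r)*sinh(r)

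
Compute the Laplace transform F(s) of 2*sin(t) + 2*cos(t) 2*s/(s^2 + 1) + 2/(s^2 + 1) 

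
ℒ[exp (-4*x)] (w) 1/ (w + 4)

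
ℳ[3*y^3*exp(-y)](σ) 3*gamma(σ + 3)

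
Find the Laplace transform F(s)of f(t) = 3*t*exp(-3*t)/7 3/(7*(s + 3)^2)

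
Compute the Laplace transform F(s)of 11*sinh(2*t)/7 22/(7*(s^2 - 4))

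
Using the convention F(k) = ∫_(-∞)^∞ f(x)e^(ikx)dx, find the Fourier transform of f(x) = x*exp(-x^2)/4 I*sqrt(pi)*k*exp(-k^2/4)/8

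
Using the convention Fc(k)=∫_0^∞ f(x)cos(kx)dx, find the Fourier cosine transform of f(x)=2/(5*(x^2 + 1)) pi*exp(-k)/5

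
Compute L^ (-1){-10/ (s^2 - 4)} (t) -5*sinh (2*t)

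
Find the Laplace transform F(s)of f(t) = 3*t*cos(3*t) 3*(s^2 - 9)/(s^2 + 9)^2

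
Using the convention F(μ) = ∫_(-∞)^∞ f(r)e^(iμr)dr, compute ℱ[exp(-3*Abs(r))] 6/(μ^2 + 9)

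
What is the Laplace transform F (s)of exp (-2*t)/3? 1/ (3*(s + 2))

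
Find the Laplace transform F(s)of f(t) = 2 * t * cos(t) 2 * (s^2 - 1)/(s^2 + 1)^2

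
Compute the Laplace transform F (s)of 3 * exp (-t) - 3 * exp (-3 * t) 3/ (s + 1) - 3/ (s + 3)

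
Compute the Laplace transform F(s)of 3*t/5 3/(5*s^2)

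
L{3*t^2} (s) 6/s^3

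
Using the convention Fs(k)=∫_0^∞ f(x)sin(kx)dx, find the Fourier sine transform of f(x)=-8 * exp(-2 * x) -8 * k/(k^2 + 4)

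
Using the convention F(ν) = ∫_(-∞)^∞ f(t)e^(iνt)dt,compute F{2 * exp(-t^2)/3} 2 * sqrt(pi) * exp(-ν^2/4)/3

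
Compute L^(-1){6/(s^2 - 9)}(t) 2 * sinh(3 * t)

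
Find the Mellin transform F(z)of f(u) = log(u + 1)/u -pi*csc(pi*z)/(z - 1)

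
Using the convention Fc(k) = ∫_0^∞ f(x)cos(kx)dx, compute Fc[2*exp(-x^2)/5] sqrt(pi)*exp(-k^2/4)/5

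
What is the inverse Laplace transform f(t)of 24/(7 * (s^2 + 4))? 12 * sin(2 * t)/7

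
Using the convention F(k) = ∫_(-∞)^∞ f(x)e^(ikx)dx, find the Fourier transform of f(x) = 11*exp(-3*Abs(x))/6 11/(k^2 + 9)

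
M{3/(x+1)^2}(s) -3*pi*(s - 1)/sin(pi*s)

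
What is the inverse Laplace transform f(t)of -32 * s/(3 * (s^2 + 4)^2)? -8 * t * sin(2 * t)/3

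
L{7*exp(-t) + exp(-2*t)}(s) 7/(s + 1) + 1/(s + 2)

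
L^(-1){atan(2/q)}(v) sin(2*v)/v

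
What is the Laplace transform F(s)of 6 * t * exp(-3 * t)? 6/(s + 3)^2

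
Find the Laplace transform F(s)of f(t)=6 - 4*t 6/s - 4/s^2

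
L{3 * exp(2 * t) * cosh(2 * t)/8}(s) 3 * (s - 2)/(8 * s * (s - 4))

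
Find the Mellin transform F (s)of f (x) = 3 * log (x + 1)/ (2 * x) -3 * pi * csc (pi * s)/ (2 * s - 2)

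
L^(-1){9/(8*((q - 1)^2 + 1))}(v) 9*exp(v)*sin(v)/8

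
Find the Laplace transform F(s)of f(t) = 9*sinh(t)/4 9/(4*(s^2 - 1))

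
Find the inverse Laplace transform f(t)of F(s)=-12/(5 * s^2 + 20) -6 * sin(2 * t)/5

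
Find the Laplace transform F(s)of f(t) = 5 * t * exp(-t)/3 5/(3 * (s + 1)^2)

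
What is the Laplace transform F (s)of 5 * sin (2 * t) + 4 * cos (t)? 4 * s/ (s^2 + 1) + 10/ (s^2 + 4)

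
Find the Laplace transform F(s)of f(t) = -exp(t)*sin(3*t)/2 -3/(2*(s - 1)^2 + 18)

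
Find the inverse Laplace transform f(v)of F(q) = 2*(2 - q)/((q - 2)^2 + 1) -2*exp(2*v)*cos(v)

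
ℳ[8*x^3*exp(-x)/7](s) 8*gamma(s + 3)/7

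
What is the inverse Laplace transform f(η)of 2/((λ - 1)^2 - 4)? exp(η)*sinh(2*η)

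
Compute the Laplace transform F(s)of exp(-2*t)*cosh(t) (s + 2)/((s + 2)^2 - 1)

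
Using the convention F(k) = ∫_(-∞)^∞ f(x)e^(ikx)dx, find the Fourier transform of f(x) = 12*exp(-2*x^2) 6*sqrt(2)*sqrt(pi)*exp(-k^2/8)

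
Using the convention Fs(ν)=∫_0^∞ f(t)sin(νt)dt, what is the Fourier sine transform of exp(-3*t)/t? atan(ν/3)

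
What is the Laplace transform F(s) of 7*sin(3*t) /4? 21/(4*(s^2 + 9) ) 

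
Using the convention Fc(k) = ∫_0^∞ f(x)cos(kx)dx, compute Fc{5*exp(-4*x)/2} 10/(k^2 + 16)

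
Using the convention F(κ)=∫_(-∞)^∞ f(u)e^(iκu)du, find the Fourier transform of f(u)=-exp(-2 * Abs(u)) -4/(κ^2+4)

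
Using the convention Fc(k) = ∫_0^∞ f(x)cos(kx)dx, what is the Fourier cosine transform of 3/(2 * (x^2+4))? 3 * pi * exp(-2 * k)/8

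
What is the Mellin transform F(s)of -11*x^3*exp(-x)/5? -11*gamma(s+3)/5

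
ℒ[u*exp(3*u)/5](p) 1/(5*(p - 3)^2)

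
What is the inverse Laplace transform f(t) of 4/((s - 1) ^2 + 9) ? 4 * exp(t) * sin(3 * t) /3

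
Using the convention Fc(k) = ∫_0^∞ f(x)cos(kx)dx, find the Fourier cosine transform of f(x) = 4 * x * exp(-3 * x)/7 4 * (9 - k^2)/(7 * (k^2+9)^2)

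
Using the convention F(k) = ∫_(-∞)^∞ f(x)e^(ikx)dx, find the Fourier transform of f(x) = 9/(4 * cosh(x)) 9 * pi/(4 * cosh(pi * k/2))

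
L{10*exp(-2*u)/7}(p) 10/(7*(p+2))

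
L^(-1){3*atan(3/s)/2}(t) 3*sin(3*t)/(2*t)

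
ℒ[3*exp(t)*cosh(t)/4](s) 3*(s - 1)/(4*s*(s - 2))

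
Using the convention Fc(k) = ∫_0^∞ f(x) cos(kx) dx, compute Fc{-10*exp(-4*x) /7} -40/(7*k^2 + 112) 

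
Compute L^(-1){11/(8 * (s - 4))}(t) 11 * exp(4 * t)/8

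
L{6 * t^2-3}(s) 12/s^3-3/s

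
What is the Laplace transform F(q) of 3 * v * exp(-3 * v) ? 3/(q + 3) ^2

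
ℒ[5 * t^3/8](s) 15/ (4 * s^4)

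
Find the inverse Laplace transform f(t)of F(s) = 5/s 5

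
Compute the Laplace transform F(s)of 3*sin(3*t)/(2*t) 3*atan(3/s)/2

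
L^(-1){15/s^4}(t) 5 * t^3/2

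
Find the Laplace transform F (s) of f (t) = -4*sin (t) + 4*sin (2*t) 8/ (s^2 + 4) - 4/ (s^2 + 1) 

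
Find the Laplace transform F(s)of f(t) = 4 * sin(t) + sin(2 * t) 4/(s^2 + 1) + 2/(s^2 + 4)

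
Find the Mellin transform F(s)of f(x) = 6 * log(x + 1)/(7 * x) -6 * pi * csc(pi * s)/(7 * s - 7)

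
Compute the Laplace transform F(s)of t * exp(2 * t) (s - 2)^(-2)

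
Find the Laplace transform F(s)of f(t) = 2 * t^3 12/s^4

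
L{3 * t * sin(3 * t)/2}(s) 9 * s/(s^2 + 9)^2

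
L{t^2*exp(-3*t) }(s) 2/(s + 3) ^3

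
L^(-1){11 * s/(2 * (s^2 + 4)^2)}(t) 11 * t * sin(2 * t)/8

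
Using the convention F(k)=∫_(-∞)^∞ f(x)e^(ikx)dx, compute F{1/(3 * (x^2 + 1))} pi * exp(-Abs(k))/3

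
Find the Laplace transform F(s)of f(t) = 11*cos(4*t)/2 11*s/(2*(s^2+16))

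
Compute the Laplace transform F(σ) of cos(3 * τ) σ/(σ^2+9) 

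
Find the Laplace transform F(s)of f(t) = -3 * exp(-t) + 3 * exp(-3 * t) 3/(s + 3) - 3/(s + 1)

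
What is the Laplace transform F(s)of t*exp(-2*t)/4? 1/(4*(s + 2)^2)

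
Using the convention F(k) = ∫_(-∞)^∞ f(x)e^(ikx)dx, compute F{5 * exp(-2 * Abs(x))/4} 5/(k^2 + 4)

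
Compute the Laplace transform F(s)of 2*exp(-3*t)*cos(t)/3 2*(s + 3)/(3*((s + 3)^2 + 1))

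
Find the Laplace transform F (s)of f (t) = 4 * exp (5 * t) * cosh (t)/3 4 * (s - 5)/ (3 * ( (s - 5)^2-1))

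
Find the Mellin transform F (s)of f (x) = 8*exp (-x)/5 8*gamma (s)/5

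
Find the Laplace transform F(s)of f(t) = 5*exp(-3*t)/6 5/(6*(s + 3))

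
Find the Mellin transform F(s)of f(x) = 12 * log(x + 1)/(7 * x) -12 * pi * csc(pi * s)/(7 * s - 7)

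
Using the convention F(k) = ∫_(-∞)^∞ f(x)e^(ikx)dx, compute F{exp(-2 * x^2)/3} sqrt(2) * sqrt(pi) * exp(-k^2/8)/6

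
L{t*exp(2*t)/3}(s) 1/(3*(s - 2)^2)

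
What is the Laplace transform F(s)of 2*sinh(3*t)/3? 2/(s^2 - 9)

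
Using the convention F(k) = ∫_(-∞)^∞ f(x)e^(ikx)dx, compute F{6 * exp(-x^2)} 6 * sqrt(pi) * exp(-k^2/4)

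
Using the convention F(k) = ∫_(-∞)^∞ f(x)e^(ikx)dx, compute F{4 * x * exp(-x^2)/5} 2 * I * sqrt(pi) * k * exp(-k^2/4)/5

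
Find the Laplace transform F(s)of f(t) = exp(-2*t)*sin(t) 1/((s+2)^2+1)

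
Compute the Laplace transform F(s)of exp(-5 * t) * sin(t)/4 1/(4 * ((s + 5)^2 + 1))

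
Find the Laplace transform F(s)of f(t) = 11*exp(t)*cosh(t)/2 11*(s - 1)/(2*s*(s - 2))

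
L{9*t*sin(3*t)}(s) 54*s/(s^2+9)^2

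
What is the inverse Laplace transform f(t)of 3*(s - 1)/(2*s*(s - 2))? 3*exp(t)*cosh(t)/2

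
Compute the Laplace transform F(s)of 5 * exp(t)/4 5/(4 * (s - 1))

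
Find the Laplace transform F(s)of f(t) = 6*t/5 6/(5*s^2)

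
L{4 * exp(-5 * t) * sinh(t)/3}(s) 4/(3 * ((s + 5)^2 - 1))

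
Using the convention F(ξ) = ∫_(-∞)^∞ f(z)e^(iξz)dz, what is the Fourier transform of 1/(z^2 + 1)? pi * exp(-Abs(ξ))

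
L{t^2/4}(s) 1/(2*s^3)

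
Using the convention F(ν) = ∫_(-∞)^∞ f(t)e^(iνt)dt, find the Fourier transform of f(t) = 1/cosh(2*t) pi/(2*cosh(pi*ν/4))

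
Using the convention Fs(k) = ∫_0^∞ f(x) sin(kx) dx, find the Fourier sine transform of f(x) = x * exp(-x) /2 k/(k^2 + 1) ^2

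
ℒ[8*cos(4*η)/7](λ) 8*λ/(7*(λ^2 + 16))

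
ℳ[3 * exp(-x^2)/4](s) 3 * gamma(s/2)/8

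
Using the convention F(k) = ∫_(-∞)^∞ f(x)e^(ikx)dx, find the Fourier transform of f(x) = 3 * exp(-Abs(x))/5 6/(5 * (k^2 + 1))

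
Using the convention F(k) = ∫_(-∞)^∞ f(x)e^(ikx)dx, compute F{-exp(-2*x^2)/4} -sqrt(2)*sqrt(pi)*exp(-k^2/8)/8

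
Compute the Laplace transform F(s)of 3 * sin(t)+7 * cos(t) 7 * s/(s^2+1)+3/(s^2+1)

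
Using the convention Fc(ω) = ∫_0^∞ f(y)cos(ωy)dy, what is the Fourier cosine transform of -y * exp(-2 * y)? (ω^2 - 4)/(ω^2 + 4)^2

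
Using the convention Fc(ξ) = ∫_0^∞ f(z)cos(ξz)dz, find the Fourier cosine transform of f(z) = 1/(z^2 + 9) pi*exp(-3*ξ)/6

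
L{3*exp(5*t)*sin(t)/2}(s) 3/(2*((s - 5)^2 + 1))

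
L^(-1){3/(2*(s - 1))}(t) 3*exp(t)/2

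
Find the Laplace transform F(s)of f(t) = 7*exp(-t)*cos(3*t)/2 7*(s + 1)/(2*((s + 1)^2 + 9))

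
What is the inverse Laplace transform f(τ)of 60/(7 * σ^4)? 10 * τ^3/7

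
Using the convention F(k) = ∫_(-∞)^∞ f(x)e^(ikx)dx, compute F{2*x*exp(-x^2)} I*sqrt(pi)*k*exp(-k^2/4)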